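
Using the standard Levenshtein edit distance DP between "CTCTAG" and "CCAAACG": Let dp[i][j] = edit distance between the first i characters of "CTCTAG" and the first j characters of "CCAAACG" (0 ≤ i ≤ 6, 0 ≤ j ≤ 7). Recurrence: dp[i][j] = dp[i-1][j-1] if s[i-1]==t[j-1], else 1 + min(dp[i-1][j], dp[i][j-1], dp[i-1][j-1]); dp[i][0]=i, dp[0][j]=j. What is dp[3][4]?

3

   ''  C  C  A  A  A  C  G
''  0  1  2  3  4  5  6  7
 C  1  0  1  2  3  4  5  6
 T  2  1  1  2  3  4  5  6
 C  3  2  1  2  3  4  4  5
 T  4  3  2  2  3  4  5  5
 A  5  4  3  2  2  3  4  5
 G  6  5  4  3  3  3  4  4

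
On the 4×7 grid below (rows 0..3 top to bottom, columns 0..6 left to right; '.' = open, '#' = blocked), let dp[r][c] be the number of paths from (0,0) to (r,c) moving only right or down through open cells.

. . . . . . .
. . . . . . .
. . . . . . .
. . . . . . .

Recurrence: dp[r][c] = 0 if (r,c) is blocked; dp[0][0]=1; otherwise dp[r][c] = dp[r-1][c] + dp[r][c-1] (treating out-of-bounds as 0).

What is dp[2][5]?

21

r\c   0   1   2   3   4   5   6
  0   1   1   1   1   1   1   1
  1   1   2   3   4   5   6   7
  2   1   3   6  10  15  21  28
  3   1   4  10  20  35  56  84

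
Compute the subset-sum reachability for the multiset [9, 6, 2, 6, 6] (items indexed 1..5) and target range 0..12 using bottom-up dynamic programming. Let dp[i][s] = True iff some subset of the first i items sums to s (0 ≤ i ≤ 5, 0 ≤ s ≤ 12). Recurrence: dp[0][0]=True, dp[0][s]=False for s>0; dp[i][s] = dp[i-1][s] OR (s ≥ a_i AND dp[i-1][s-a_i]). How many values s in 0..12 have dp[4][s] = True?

7

i\s   0   1   2   3   4   5   6   7   8   9  10  11  12
  0   T   F   F   F   F   F   F   F   F   F   F   F   F
  1   T   F   F   F   F   F   F   F   F   T   F   F   F
  2   T   F   F   F   F   F   T   F   F   T   F   F   F
  3   T   F   T   F   F   F   T   F   T   T   F   T   F
  4   T   F   T   F   F   F   T   F   T   T   F   T   T
  5   T   F   T   F   F   F   T   F   T   T   F   T   T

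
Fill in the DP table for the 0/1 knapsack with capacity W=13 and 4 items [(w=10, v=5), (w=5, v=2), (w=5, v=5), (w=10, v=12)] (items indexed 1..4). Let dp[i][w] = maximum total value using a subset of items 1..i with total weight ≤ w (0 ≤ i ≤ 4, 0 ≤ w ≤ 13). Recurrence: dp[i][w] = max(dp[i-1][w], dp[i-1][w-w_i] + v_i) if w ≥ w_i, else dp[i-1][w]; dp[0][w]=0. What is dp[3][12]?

i\w   0   1   2   3   4   5   6   7   8   9  10  11  12  13
  0   0   0   0   0   0   0   0   0   0   0   0   0   0   0
  1   0   0   0   0   0   0   0   0   0   0   5   5   5   5
  2   0   0   0   0   0   2   2   2   2   2   5   5   5   5
  3   0   0   0   0   0   5   5   5   5   5   7   7   7   7
  4   0   0   0   0   0   5   5   5   5   5  12  12  12  12

7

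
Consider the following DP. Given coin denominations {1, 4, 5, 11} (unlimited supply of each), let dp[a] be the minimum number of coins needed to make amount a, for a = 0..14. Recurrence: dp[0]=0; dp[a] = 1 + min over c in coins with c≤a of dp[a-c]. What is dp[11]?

1

 a  0  1  2  3  4  5  6  7  8  9 10 11 12 13 14
dp  0  1  2  3  1  1  2  3  2  2  2  1  2  3  3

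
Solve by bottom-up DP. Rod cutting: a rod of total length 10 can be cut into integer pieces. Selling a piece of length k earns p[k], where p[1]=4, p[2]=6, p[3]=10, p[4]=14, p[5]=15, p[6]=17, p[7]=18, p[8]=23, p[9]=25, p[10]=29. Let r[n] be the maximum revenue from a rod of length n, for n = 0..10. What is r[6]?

   n    0    1    2    3    4    5    6    7    8    9   10
r[n]    0    4    8   12   16   20   24   28   32   36   40

24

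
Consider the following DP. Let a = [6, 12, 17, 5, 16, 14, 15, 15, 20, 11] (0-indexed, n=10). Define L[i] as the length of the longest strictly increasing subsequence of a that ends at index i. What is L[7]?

4

   i    0    1    2    3    4    5    6    7    8    9
a[i]    6   12   17    5   16   14   15   15   20   11
L[i]    1    2    3    1    3    3    4    4    5    2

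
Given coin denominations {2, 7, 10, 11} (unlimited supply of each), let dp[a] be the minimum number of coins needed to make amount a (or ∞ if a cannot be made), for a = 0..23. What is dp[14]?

2

 a  0  1  2  3  4  5  6  7  8  9 10 11 12 13 14 15 16 17 18 19 20 21 22 23
dp  0  -  1  -  2  -  3  1  4  2  1  1  2  2  2  3  3  2  2  3  2  2  2  3
(- denotes ∞ / unreachable)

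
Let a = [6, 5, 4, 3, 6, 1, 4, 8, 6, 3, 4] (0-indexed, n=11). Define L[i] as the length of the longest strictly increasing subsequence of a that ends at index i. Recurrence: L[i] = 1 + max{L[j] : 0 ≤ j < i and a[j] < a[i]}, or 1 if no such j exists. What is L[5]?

   i    0    1    2    3    4    5    6    7    8    9   10
a[i]    6    5    4    3    6    1    4    8    6    3    4
L[i]    1    1    1    1    2    1    2    3    3    2    3

1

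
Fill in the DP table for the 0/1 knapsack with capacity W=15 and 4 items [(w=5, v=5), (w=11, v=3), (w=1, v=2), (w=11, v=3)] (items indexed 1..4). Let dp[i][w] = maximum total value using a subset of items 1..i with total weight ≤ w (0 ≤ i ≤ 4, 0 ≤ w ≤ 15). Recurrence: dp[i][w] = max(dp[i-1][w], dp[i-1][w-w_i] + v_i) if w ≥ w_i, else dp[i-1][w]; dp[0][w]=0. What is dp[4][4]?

i\w   0   1   2   3   4   5   6   7   8   9  10  11  12  13  14  15
  0   0   0   0   0   0   0   0   0   0   0   0   0   0   0   0   0
  1   0   0   0   0   0   5   5   5   5   5   5   5   5   5   5   5
  2   0   0   0   0   0   5   5   5   5   5   5   5   5   5   5   5
  3   0   2   2   2   2   5   7   7   7   7   7   7   7   7   7   7
  4   0   2   2   2   2   5   7   7   7   7   7   7   7   7   7   7

2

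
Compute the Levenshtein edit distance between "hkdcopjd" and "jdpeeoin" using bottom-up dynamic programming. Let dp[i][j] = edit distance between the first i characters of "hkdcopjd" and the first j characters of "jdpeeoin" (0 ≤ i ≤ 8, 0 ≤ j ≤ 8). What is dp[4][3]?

3

   ''  j  d  p  e  e  o  i  n
''  0  1  2  3  4  5  6  7  8
 h  1  1  2  3  4  5  6  7  8
 k  2  2  2  3  4  5  6  7  8
 d  3  3  2  3  4  5  6  7  8
 c  4  4  3  3  4  5  6  7  8
 o  5  5  4  4  4  5  5  6  7
 p  6  6  5  4  5  5  6  6  7
 j  7  6  6  5  5  6  6  7  7
 d  8  7  6  6  6  6  7  7  8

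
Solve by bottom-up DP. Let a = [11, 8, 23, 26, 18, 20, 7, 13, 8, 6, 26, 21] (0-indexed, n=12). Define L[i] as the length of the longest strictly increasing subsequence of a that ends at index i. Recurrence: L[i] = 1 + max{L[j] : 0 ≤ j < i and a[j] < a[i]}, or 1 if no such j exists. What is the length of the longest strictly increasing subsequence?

4

   i    0    1    2    3    4    5    6    7    8    9   10   11
a[i]   11    8   23   26   18   20    7   13    8    6   26   21
L[i]    1    1    2    3    2    3    1    2    2    1    4    4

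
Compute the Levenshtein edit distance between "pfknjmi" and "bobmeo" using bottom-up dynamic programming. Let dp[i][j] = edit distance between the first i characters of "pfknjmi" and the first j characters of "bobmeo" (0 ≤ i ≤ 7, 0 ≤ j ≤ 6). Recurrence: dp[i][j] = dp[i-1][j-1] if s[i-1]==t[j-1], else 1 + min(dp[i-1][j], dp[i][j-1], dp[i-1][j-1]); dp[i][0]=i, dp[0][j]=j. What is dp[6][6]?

   ''  b  o  b  m  e  o
''  0  1  2  3  4  5  6
 p  1  1  2  3  4  5  6
 f  2  2  2  3  4  5  6
 k  3  3  3  3  4  5  6
 n  4  4  4  4  4  5  6
 j  5  5  5  5  5  5  6
 m  6  6  6  6  5  6  6
 i  7  7  7  7  6  6  7

6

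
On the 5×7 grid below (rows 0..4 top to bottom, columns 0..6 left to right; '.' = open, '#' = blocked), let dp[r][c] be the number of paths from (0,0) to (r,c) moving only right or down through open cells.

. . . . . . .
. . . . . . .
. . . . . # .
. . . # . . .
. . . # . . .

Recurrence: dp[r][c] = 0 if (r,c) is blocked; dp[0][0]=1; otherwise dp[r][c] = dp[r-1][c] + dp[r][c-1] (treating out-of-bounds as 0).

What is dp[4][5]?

30

r\c   0   1   2   3   4   5   6
  0   1   1   1   1   1   1   1
  1   1   2   3   4   5   6   7
  2   1   3   6  10  15   0   7
  3   1   4  10   0  15  15  22
  4   1   5  15   0  15  30  52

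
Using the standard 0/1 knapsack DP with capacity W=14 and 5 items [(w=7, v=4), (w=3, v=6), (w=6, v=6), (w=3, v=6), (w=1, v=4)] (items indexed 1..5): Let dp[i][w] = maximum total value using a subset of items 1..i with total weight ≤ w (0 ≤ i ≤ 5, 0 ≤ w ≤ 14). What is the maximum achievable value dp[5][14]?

22

i\w   0   1   2   3   4   5   6   7   8   9  10  11  12  13  14
  0   0   0   0   0   0   0   0   0   0   0   0   0   0   0   0
  1   0   0   0   0   0   0   0   4   4   4   4   4   4   4   4
  2   0   0   0   6   6   6   6   6   6   6  10  10  10  10  10
  3   0   0   0   6   6   6   6   6   6  12  12  12  12  12  12
  4   0   0   0   6   6   6  12  12  12  12  12  12  18  18  18
  5   0   4   4   6  10  10  12  16  16  16  16  16  18  22  22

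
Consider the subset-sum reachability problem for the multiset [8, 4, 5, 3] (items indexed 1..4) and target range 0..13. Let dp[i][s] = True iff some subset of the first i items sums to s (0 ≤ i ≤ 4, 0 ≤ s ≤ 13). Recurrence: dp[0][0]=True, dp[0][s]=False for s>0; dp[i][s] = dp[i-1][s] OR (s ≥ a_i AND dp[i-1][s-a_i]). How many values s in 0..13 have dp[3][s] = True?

7

i\s   0   1   2   3   4   5   6   7   8   9  10  11  12  13
  0   T   F   F   F   F   F   F   F   F   F   F   F   F   F
  1   T   F   F   F   F   F   F   F   T   F   F   F   F   F
  2   T   F   F   F   T   F   F   F   T   F   F   F   T   F
  3   T   F   F   F   T   T   F   F   T   T   F   F   T   T
  4   T   F   F   T   T   T   F   T   T   T   F   T   T   T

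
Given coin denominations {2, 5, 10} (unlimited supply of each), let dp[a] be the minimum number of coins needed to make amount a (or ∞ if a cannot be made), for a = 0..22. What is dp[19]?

4

 a  0  1  2  3  4  5  6  7  8  9 10 11 12 13 14 15 16 17 18 19 20 21 22
dp  0  -  1  -  2  1  3  2  4  3  1  4  2  5  3  2  4  3  5  4  2  5  3
(- denotes ∞ / unreachable)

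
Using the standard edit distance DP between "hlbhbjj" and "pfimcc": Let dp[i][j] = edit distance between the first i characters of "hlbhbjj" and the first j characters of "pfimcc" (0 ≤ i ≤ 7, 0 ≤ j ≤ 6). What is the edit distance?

7

   ''  p  f  i  m  c  c
''  0  1  2  3  4  5  6
 h  1  1  2  3  4  5  6
 l  2  2  2  3  4  5  6
 b  3  3  3  3  4  5  6
 h  4  4  4  4  4  5  6
 b  5  5  5  5  5  5  6
 j  6  6  6  6  6  6  6
 j  7  7  7  7  7  7  7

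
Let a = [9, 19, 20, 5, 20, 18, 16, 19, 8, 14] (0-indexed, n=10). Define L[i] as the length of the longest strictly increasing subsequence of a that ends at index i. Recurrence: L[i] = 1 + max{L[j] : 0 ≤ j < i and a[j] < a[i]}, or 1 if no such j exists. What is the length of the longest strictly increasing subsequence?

3

   i    0    1    2    3    4    5    6    7    8    9
a[i]    9   19   20    5   20   18   16   19    8   14
L[i]    1    2    3    1    3    2    2    3    2    3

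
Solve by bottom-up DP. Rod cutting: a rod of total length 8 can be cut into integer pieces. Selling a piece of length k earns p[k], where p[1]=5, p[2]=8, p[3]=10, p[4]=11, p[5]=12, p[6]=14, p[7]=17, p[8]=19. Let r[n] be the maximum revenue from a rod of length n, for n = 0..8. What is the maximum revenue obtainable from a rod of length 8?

40

   n    0    1    2    3    4    5    6    7    8
r[n]    0    5   10   15   20   25   30   35   40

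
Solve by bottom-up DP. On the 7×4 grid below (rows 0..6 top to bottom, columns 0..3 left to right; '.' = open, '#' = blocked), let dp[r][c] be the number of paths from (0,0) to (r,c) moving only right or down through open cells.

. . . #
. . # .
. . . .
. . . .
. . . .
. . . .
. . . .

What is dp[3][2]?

r\c   0   1   2   3
  0   1   1   1   0
  1   1   2   0   0
  2   1   3   3   3
  3   1   4   7  10
  4   1   5  12  22
  5   1   6  18  40
  6   1   7  25  65

7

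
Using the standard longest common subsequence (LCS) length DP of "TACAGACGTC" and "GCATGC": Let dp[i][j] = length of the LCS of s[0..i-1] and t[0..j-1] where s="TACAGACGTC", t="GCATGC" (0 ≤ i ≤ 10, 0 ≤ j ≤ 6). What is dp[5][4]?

2

   ''  G  C  A  T  G  C
''  0  0  0  0  0  0  0
 T  0  0  0  0  1  1  1
 A  0  0  0  1  1  1  1
 C  0  0  1  1  1  1  2
 A  0  0  1  2  2  2  2
 G  0  1  1  2  2  3  3
 A  0  1  1  2  2  3  3
 C  0  1  2  2  2  3  4
 G  0  1  2  2  2  3  4
 T  0  1  2  2  3  3  4
 C  0  1  2  2  3  3  4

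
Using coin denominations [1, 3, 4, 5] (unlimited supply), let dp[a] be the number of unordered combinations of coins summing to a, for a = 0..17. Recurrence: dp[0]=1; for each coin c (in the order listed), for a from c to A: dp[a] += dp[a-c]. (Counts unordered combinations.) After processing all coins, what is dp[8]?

8

after  coin     0     1     2     3     4     5     6     7     8     9    10    11    12    13    14    15    16    17
          1     1     1     1     1     1     1     1     1     1     1     1     1     1     1     1     1     1     1
          3     1     1     1     2     2     2     3     3     3     4     4     4     5     5     5     6     6     6
          4     1     1     1     2     3     3     4     5     6     7     8     9    11    12    13    15    17    18
          5     1     1     1     2     3     4     5     6     8    10    12    14    17    20    23    27    31    35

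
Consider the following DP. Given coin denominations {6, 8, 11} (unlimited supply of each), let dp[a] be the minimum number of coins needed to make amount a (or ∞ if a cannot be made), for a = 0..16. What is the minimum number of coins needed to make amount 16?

2

 a  0  1  2  3  4  5  6  7  8  9 10 11 12 13 14 15 16
dp  0  -  -  -  -  -  1  -  1  -  -  1  2  -  2  -  2
(- denotes ∞ / unreachable)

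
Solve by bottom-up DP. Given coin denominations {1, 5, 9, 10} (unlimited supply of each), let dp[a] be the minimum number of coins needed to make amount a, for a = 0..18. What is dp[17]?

 a  0  1  2  3  4  5  6  7  8  9 10 11 12 13 14 15 16 17 18
dp  0  1  2  3  4  1  2  3  4  1  1  2  3  4  2  2  3  4  2

4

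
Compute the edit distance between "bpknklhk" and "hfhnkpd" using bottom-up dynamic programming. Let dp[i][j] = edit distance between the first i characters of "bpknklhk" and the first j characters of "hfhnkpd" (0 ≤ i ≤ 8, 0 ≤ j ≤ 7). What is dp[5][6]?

4

   ''  h  f  h  n  k  p  d
''  0  1  2  3  4  5  6  7
 b  1  1  2  3  4  5  6  7
 p  2  2  2  3  4  5  5  6
 k  3  3  3  3  4  4  5  6
 n  4  4  4  4  3  4  5  6
 k  5  5  5  5  4  3  4  5
 l  6  6  6  6  5  4  4  5
 h  7  6  7  6  6  5  5  5
 k  8  7  7  7  7  6  6  6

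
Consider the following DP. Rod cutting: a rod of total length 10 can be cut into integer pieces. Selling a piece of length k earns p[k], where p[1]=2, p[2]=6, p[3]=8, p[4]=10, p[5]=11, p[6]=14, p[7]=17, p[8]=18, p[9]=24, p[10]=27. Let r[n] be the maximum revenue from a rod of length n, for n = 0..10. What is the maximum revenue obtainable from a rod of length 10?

   n    0    1    2    3    4    5    6    7    8    9   10
r[n]    0    2    6    8   12   14   18   20   24   26   30

30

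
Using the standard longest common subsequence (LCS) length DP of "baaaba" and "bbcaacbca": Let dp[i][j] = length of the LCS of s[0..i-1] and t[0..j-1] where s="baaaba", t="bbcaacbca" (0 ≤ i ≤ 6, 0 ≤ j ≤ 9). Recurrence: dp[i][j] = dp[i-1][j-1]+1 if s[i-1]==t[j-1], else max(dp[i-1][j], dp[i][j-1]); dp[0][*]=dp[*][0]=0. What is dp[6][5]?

3

   ''  b  b  c  a  a  c  b  c  a
''  0  0  0  0  0  0  0  0  0  0
 b  0  1  1  1  1  1  1  1  1  1
 a  0  1  1  1  2  2  2  2  2  2
 a  0  1  1  1  2  3  3  3  3  3
 a  0  1  1  1  2  3  3  3  3  4
 b  0  1  2  2  2  3  3  4  4  4
 a  0  1  2  2  3  3  3  4  4  5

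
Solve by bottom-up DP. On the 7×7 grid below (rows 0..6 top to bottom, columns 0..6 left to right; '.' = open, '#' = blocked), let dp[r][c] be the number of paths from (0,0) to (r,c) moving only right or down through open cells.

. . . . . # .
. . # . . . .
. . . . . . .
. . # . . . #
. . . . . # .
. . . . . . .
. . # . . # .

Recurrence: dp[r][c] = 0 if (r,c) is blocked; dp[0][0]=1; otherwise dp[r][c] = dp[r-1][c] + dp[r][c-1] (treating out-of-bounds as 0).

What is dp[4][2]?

5

r\c   0   1   2   3   4   5   6
  0   1   1   1   1   1   0   0
  1   1   2   0   1   2   2   2
  2   1   3   3   4   6   8  10
  3   1   4   0   4  10  18   0
  4   1   5   5   9  19   0   0
  5   1   6  11  20  39  39  39
  6   1   7   0  20  59   0  39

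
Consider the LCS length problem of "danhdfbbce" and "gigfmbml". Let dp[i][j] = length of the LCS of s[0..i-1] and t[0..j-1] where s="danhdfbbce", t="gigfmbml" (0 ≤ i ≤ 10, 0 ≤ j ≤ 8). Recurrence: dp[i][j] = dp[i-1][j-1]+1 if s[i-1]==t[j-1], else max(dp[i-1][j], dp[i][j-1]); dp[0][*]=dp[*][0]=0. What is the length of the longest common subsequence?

2

   ''  g  i  g  f  m  b  m  l
''  0  0  0  0  0  0  0  0  0
 d  0  0  0  0  0  0  0  0  0
 a  0  0  0  0  0  0  0  0  0
 n  0  0  0  0  0  0  0  0  0
 h  0  0  0  0  0  0  0  0  0
 d  0  0  0  0  0  0  0  0  0
 f  0  0  0  0  1  1  1  1  1
 b  0  0  0  0  1  1  2  2  2
 b  0  0  0  0  1  1  2  2  2
 c  0  0  0  0  1  1  2  2  2
 e  0  0  0  0  1  1  2  2  2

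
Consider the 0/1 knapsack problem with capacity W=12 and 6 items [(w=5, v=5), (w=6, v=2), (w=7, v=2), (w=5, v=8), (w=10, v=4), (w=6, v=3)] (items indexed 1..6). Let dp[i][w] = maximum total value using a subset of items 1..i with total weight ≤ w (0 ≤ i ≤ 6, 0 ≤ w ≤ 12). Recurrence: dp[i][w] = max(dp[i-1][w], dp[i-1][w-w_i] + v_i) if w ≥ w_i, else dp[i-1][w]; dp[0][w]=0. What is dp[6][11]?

i\w   0   1   2   3   4   5   6   7   8   9  10  11  12
  0   0   0   0   0   0   0   0   0   0   0   0   0   0
  1   0   0   0   0   0   5   5   5   5   5   5   5   5
  2   0   0   0   0   0   5   5   5   5   5   5   7   7
  3   0   0   0   0   0   5   5   5   5   5   5   7   7
  4   0   0   0   0   0   8   8   8   8   8  13  13  13
  5   0   0   0   0   0   8   8   8   8   8  13  13  13
  6   0   0   0   0   0   8   8   8   8   8  13  13  13

13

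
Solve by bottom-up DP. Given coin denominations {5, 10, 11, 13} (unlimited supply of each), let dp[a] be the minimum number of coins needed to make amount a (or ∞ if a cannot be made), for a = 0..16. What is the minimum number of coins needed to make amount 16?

2

 a  0  1  2  3  4  5  6  7  8  9 10 11 12 13 14 15 16
dp  0  -  -  -  -  1  -  -  -  -  1  1  -  1  -  2  2
(- denotes ∞ / unreachable)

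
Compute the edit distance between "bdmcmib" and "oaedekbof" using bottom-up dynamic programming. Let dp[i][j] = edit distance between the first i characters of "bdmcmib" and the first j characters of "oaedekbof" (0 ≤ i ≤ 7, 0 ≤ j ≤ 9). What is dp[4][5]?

   ''  o  a  e  d  e  k  b  o  f
''  0  1  2  3  4  5  6  7  8  9
 b  1  1  2  3  4  5  6  6  7  8
 d  2  2  2  3  3  4  5  6  7  8
 m  3  3  3  3  4  4  5  6  7  8
 c  4  4  4  4  4  5  5  6  7  8
 m  5  5  5  5  5  5  6  6  7  8
 i  6  6  6  6  6  6  6  7  7  8
 b  7  7  7  7  7  7  7  6  7  8

5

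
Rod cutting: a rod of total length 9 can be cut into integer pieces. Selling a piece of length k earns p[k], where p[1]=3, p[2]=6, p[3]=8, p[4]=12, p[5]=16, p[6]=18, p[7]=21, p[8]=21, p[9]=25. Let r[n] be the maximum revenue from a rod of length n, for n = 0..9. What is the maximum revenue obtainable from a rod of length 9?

28

   n    0    1    2    3    4    5    6    7    8    9
r[n]    0    3    6    9   12   16   19   22   25   28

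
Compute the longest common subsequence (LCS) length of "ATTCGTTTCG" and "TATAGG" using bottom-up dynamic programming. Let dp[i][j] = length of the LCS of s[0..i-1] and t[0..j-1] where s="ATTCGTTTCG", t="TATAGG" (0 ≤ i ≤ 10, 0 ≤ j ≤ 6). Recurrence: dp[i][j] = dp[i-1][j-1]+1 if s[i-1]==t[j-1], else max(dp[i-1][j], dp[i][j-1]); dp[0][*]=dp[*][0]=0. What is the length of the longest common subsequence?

   ''  T  A  T  A  G  G
''  0  0  0  0  0  0  0
 A  0  0  1  1  1  1  1
 T  0  1  1  2  2  2  2
 T  0  1  1  2  2  2  2
 C  0  1  1  2  2  2  2
 G  0  1  1  2  2  3  3
 T  0  1  1  2  2  3  3
 T  0  1  1  2  2  3  3
 T  0  1  1  2  2  3  3
 C  0  1  1  2  2  3  3
 G  0  1  1  2  2  3  4

4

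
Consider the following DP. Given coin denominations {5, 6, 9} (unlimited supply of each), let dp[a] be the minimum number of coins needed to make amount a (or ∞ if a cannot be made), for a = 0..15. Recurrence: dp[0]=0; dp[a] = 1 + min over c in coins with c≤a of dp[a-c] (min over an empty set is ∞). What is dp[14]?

 a  0  1  2  3  4  5  6  7  8  9 10 11 12 13 14 15
dp  0  -  -  -  -  1  1  -  -  1  2  2  2  -  2  2
(- denotes ∞ / unreachable)

2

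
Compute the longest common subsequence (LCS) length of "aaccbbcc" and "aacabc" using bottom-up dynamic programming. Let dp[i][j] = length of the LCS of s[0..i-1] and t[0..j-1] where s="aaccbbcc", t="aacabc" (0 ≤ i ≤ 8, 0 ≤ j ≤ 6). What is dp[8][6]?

5

   ''  a  a  c  a  b  c
''  0  0  0  0  0  0  0
 a  0  1  1  1  1  1  1
 a  0  1  2  2  2  2  2
 c  0  1  2  3  3  3  3
 c  0  1  2  3  3  3  4
 b  0  1  2  3  3  4  4
 b  0  1  2  3  3  4  4
 c  0  1  2  3  3  4  5
 c  0  1  2  3  3  4  5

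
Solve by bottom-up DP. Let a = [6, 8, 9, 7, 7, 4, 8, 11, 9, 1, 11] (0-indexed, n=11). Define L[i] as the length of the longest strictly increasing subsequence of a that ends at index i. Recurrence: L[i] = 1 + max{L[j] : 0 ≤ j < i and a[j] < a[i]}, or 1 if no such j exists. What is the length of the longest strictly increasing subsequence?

   i    0    1    2    3    4    5    6    7    8    9   10
a[i]    6    8    9    7    7    4    8   11    9    1   11
L[i]    1    2    3    2    2    1    3    4    4    1    5

5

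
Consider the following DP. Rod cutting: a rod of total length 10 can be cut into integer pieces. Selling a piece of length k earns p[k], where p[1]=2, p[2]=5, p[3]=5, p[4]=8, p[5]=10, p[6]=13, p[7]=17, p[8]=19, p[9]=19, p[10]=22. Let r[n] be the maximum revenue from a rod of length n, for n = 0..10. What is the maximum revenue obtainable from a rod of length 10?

25

   n    0    1    2    3    4    5    6    7    8    9   10
r[n]    0    2    5    7   10   12   15   17   20   22   25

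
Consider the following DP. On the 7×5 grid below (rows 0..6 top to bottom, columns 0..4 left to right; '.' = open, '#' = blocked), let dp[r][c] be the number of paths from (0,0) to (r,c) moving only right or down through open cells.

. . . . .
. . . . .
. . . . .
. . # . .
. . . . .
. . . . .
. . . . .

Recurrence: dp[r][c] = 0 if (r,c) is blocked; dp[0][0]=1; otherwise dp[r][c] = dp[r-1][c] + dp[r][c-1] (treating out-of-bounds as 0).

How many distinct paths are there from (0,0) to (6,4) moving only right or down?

110

r\c   0   1   2   3   4
  0   1   1   1   1   1
  1   1   2   3   4   5
  2   1   3   6  10  15
  3   1   4   0  10  25
  4   1   5   5  15  40
  5   1   6  11  26  66
  6   1   7  18  44 110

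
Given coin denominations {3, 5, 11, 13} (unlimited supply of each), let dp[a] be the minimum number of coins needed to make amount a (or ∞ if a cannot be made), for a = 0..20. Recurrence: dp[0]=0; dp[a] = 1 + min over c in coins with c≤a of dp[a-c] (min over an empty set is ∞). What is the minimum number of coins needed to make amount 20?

4

 a  0  1  2  3  4  5  6  7  8  9 10 11 12 13 14 15 16 17 18 19 20
dp  0  -  -  1  -  1  2  -  2  3  2  1  4  1  2  3  2  3  2  3  4
(- denotes ∞ / unreachable)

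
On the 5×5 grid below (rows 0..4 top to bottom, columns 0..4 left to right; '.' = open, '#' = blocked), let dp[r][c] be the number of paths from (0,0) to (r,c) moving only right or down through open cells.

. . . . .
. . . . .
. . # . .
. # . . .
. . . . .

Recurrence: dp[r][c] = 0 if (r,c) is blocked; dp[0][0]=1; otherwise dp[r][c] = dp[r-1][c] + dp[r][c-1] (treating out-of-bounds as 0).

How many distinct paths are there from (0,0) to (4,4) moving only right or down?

18

r\c   0   1   2   3   4
  0   1   1   1   1   1
  1   1   2   3   4   5
  2   1   3   0   4   9
  3   1   0   0   4  13
  4   1   1   1   5  18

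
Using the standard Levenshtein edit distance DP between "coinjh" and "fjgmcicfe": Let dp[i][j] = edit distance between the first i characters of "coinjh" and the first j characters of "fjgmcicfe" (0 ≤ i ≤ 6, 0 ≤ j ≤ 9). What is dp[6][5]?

6

   ''  f  j  g  m  c  i  c  f  e
''  0  1  2  3  4  5  6  7  8  9
 c  1  1  2  3  4  4  5  6  7  8
 o  2  2  2  3  4  5  5  6  7  8
 i  3  3  3  3  4  5  5  6  7  8
 n  4  4  4  4  4  5  6  6  7  8
 j  5  5  4  5  5  5  6  7  7  8
 h  6  6  5  5  6  6  6  7  8  8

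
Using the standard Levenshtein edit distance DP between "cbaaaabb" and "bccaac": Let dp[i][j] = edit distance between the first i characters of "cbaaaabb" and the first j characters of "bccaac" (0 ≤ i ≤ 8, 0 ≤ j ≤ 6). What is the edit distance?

   ''  b  c  c  a  a  c
''  0  1  2  3  4  5  6
 c  1  1  1  2  3  4  5
 b  2  1  2  2  3  4  5
 a  3  2  2  3  2  3  4
 a  4  3  3  3  3  2  3
 a  5  4  4  4  3  3  3
 a  6  5  5  5  4  3  4
 b  7  6  6  6  5  4  4
 b  8  7  7  7  6  5  5

5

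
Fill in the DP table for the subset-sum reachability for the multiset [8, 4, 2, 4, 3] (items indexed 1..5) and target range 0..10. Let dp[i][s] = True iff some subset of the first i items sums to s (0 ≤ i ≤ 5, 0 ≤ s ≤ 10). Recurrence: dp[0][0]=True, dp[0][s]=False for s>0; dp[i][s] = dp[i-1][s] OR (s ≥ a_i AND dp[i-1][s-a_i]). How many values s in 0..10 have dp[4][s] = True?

i\s   0   1   2   3   4   5   6   7   8   9  10
  0   T   F   F   F   F   F   F   F   F   F   F
  1   T   F   F   F   F   F   F   F   T   F   F
  2   T   F   F   F   T   F   F   F   T   F   F
  3   T   F   T   F   T   F   T   F   T   F   T
  4   T   F   T   F   T   F   T   F   T   F   T
  5   T   F   T   T   T   T   T   T   T   T   T

6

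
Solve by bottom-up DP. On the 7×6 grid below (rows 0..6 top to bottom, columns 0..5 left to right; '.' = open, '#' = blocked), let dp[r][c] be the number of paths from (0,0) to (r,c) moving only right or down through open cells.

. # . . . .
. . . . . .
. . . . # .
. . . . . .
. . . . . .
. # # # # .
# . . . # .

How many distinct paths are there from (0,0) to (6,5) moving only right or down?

41

r\c   0   1   2   3   4   5
  0   1   0   0   0   0   0
  1   1   1   1   1   1   1
  2   1   2   3   4   0   1
  3   1   3   6  10  10  11
  4   1   4  10  20  30  41
  5   1   0   0   0   0  41
  6   0   0   0   0   0  41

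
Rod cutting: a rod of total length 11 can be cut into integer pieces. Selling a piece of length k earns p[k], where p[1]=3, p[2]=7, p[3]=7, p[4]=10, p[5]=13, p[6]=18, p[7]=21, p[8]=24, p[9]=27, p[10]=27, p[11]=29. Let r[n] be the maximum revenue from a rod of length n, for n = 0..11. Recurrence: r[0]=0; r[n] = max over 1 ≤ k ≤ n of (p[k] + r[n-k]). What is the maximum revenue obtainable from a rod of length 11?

   n    0    1    2    3    4    5    6    7    8    9   10   11
r[n]    0    3    7   10   14   17   21   24   28   31   35   38

38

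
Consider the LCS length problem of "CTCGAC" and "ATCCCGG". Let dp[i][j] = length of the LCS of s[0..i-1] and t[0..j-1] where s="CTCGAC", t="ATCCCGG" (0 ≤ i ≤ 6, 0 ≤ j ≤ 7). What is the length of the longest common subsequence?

3

   ''  A  T  C  C  C  G  G
''  0  0  0  0  0  0  0  0
 C  0  0  0  1  1  1  1  1
 T  0  0  1  1  1  1  1  1
 C  0  0  1  2  2  2  2  2
 G  0  0  1  2  2  2  3  3
 A  0  1  1  2  2  2  3  3
 C  0  1  1  2  3  3  3  3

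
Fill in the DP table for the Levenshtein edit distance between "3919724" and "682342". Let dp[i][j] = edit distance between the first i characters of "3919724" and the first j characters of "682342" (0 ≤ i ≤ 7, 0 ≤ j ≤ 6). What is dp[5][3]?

5

   ''  6  8  2  3  4  2
''  0  1  2  3  4  5  6
 3  1  1  2  3  3  4  5
 9  2  2  2  3  4  4  5
 1  3  3  3  3  4  5  5
 9  4  4  4  4  4  5  6
 7  5  5  5  5  5  5  6
 2  6  6  6  5  6  6  5
 4  7  7  7  6  6  6  6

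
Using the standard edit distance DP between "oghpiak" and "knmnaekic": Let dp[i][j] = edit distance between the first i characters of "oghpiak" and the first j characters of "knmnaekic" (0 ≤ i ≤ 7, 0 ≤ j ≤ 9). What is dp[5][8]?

   ''  k  n  m  n  a  e  k  i  c
''  0  1  2  3  4  5  6  7  8  9
 o  1  1  2  3  4  5  6  7  8  9
 g  2  2  2  3  4  5  6  7  8  9
 h  3  3  3  3  4  5  6  7  8  9
 p  4  4  4  4  4  5  6  7  8  9
 i  5  5  5  5  5  5  6  7  7  8
 a  6  6  6  6  6  5  6  7  8  8
 k  7  6  7  7  7  6  6  6  7  8

7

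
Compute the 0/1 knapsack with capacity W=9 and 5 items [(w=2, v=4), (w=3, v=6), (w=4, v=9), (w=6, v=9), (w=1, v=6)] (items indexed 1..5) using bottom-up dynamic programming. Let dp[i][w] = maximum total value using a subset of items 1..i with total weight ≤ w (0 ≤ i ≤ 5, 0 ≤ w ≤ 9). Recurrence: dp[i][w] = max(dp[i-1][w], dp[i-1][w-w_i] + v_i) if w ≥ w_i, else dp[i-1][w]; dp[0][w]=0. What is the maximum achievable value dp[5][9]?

i\w   0   1   2   3   4   5   6   7   8   9
  0   0   0   0   0   0   0   0   0   0   0
  1   0   0   4   4   4   4   4   4   4   4
  2   0   0   4   6   6  10  10  10  10  10
  3   0   0   4   6   9  10  13  15  15  19
  4   0   0   4   6   9  10  13  15  15  19
  5   0   6   6  10  12  15  16  19  21  21

21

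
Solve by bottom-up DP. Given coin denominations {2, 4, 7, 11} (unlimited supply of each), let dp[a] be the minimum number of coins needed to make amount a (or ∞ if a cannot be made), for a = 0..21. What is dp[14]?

 a  0  1  2  3  4  5  6  7  8  9 10 11 12 13 14 15 16 17 18 19 20 21
dp  0  -  1  -  1  -  2  1  2  2  3  1  3  2  2  2  3  3  2  3  3  3
(- denotes ∞ / unreachable)

2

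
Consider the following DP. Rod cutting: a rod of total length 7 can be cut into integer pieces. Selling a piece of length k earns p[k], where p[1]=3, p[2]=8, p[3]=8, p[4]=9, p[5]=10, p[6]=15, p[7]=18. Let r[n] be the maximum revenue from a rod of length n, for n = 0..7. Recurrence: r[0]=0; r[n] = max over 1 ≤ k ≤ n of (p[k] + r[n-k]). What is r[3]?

   n    0    1    2    3    4    5    6    7
r[n]    0    3    8   11   16   19   24   27

11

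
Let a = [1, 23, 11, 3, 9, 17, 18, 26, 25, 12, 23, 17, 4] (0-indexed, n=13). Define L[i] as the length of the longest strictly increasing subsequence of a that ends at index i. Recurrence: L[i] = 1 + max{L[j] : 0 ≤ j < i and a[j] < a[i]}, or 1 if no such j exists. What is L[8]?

6

   i    0    1    2    3    4    5    6    7    8    9   10   11   12
a[i]    1   23   11    3    9   17   18   26   25   12   23   17    4
L[i]    1    2    2    2    3    4    5    6    6    4    6    5    3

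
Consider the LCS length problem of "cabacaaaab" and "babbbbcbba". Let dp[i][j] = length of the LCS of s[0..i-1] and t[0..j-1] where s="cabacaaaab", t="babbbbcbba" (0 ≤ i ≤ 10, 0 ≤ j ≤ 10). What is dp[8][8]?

   ''  b  a  b  b  b  b  c  b  b  a
''  0  0  0  0  0  0  0  0  0  0  0
 c  0  0  0  0  0  0  0  1  1  1  1
 a  0  0  1  1  1  1  1  1  1  1  2
 b  0  1  1  2  2  2  2  2  2  2  2
 a  0  1  2  2  2  2  2  2  2  2  3
 c  0  1  2  2  2  2  2  3  3  3  3
 a  0  1  2  2  2  2  2  3  3  3  4
 a  0  1  2  2  2  2  2  3  3  3  4
 a  0  1  2  2  2  2  2  3  3  3  4
 a  0  1  2  2  2  2  2  3  3  3  4
 b  0  1  2  3  3  3  3  3  4  4  4

3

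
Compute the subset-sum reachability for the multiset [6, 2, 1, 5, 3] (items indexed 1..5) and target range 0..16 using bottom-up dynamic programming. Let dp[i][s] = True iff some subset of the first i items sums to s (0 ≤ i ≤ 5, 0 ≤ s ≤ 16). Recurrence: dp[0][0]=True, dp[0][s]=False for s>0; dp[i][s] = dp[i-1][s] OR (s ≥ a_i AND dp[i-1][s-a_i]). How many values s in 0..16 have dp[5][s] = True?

i\s   0   1   2   3   4   5   6   7   8   9  10  11  12  13  14  15  16
  0   T   F   F   F   F   F   F   F   F   F   F   F   F   F   F   F   F
  1   T   F   F   F   F   F   T   F   F   F   F   F   F   F   F   F   F
  2   T   F   T   F   F   F   T   F   T   F   F   F   F   F   F   F   F
  3   T   T   T   T   F   F   T   T   T   T   F   F   F   F   F   F   F
  4   T   T   T   T   F   T   T   T   T   T   F   T   T   T   T   F   F
  5   T   T   T   T   T   T   T   T   T   T   T   T   T   T   T   T   T

17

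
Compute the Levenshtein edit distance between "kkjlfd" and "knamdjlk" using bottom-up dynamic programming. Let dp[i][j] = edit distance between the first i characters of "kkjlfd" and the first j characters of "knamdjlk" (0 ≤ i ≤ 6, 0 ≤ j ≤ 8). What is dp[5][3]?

   ''  k  n  a  m  d  j  l  k
''  0  1  2  3  4  5  6  7  8
 k  1  0  1  2  3  4  5  6  7
 k  2  1  1  2  3  4  5  6  6
 j  3  2  2  2  3  4  4  5  6
 l  4  3  3  3  3  4  5  4  5
 f  5  4  4  4  4  4  5  5  5
 d  6  5  5  5  5  4  5  6  6

4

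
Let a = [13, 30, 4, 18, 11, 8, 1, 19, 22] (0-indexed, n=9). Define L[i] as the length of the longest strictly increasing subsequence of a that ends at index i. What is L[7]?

3

   i    0    1    2    3    4    5    6    7    8
a[i]   13   30    4   18   11    8    1   19   22
L[i]    1    2    1    2    2    2    1    3    4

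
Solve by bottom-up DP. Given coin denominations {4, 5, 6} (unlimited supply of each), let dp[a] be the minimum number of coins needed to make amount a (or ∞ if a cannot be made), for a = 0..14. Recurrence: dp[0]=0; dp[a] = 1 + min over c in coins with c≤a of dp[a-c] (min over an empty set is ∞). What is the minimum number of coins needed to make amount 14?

 a  0  1  2  3  4  5  6  7  8  9 10 11 12 13 14
dp  0  -  -  -  1  1  1  -  2  2  2  2  2  3  3
(- denotes ∞ / unreachable)

3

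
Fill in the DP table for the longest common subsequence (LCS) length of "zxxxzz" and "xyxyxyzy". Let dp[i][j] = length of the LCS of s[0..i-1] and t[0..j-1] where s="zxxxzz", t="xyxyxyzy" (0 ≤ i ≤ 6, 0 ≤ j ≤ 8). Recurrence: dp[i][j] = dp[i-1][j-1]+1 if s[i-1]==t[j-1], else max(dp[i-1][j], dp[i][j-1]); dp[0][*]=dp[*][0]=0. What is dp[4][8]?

3

   ''  x  y  x  y  x  y  z  y
''  0  0  0  0  0  0  0  0  0
 z  0  0  0  0  0  0  0  1  1
 x  0  1  1  1  1  1  1  1  1
 x  0  1  1  2  2  2  2  2  2
 x  0  1  1  2  2  3  3  3  3
 z  0  1  1  2  2  3  3  4  4
 z  0  1  1  2  2  3  3  4  4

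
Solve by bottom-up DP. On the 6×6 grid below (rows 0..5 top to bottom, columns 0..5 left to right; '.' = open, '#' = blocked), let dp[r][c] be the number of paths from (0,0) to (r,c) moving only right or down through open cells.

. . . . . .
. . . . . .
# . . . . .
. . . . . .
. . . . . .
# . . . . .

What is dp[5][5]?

196

r\c   0   1   2   3   4   5
  0   1   1   1   1   1   1
  1   1   2   3   4   5   6
  2   0   2   5   9  14  20
  3   0   2   7  16  30  50
  4   0   2   9  25  55 105
  5   0   2  11  36  91 196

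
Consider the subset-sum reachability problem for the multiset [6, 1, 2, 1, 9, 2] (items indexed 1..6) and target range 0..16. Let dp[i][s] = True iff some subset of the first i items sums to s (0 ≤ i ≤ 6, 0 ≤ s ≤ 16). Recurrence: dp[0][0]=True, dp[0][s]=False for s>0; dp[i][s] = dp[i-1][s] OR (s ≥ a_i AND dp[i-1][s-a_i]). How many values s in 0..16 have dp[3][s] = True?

i\s   0   1   2   3   4   5   6   7   8   9  10  11  12  13  14  15  16
  0   T   F   F   F   F   F   F   F   F   F   F   F   F   F   F   F   F
  1   T   F   F   F   F   F   T   F   F   F   F   F   F   F   F   F   F
  2   T   T   F   F   F   F   T   T   F   F   F   F   F   F   F   F   F
  3   T   T   T   T   F   F   T   T   T   T   F   F   F   F   F   F   F
  4   T   T   T   T   T   F   T   T   T   T   T   F   F   F   F   F   F
  5   T   T   T   T   T   F   T   T   T   T   T   T   T   T   F   T   T
  6   T   T   T   T   T   T   T   T   T   T   T   T   T   T   T   T   T

8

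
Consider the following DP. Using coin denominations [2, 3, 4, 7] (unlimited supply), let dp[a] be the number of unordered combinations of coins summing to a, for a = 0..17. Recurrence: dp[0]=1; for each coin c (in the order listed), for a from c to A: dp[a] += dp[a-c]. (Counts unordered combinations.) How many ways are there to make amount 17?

14

after  coin     0     1     2     3     4     5     6     7     8     9    10    11    12    13    14    15    16    17
          2     1     0     1     0     1     0     1     0     1     0     1     0     1     0     1     0     1     0
          3     1     0     1     1     1     1     2     1     2     2     2     2     3     2     3     3     3     3
          4     1     0     1     1     2     1     3     2     4     3     5     4     7     5     8     7    10     8
          7     1     0     1     1     2     1     3     3     4     4     6     6     8     8    11    11    14    14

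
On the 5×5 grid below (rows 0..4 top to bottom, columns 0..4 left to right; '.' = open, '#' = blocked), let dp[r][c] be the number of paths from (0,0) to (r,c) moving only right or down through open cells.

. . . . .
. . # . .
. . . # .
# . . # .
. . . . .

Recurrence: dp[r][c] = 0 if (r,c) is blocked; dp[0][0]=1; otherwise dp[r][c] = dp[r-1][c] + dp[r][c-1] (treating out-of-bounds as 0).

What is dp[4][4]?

11

r\c   0   1   2   3   4
  0   1   1   1   1   1
  1   1   2   0   1   2
  2   1   3   3   0   2
  3   0   3   6   0   2
  4   0   3   9   9  11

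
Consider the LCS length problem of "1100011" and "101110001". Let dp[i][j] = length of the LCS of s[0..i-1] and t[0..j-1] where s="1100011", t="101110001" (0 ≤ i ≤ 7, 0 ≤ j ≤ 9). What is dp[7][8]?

5

   ''  1  0  1  1  1  0  0  0  1
''  0  0  0  0  0  0  0  0  0  0
 1  0  1  1  1  1  1  1  1  1  1
 1  0  1  1  2  2  2  2  2  2  2
 0  0  1  2  2  2  2  3  3  3  3
 0  0  1  2  2  2  2  3  4  4  4
 0  0  1  2  2  2  2  3  4  5  5
 1  0  1  2  3  3  3  3  4  5  6
 1  0  1  2  3  4  4  4  4  5  6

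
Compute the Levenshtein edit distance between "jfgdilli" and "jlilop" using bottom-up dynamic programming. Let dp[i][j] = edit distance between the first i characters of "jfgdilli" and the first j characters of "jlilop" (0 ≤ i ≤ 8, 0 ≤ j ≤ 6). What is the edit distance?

   ''  j  l  i  l  o  p
''  0  1  2  3  4  5  6
 j  1  0  1  2  3  4  5
 f  2  1  1  2  3  4  5
 g  3  2  2  2  3  4  5
 d  4  3  3  3  3  4  5
 i  5  4  4  3  4  4  5
 l  6  5  4  4  3  4  5
 l  7  6  5  5  4  4  5
 i  8  7  6  5  5  5  5

5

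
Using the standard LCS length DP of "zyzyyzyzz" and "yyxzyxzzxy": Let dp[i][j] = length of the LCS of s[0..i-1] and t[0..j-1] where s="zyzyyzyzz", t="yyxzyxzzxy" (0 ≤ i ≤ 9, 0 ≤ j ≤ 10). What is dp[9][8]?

   ''  y  y  x  z  y  x  z  z  x  y
''  0  0  0  0  0  0  0  0  0  0  0
 z  0  0  0  0  1  1  1  1  1  1  1
 y  0  1  1  1  1  2  2  2  2  2  2
 z  0  1  1  1  2  2  2  3  3  3  3
 y  0  1  2  2  2  3  3  3  3  3  4
 y  0  1  2  2  2  3  3  3  3  3  4
 z  0  1  2  2  3  3  3  4  4  4  4
 y  0  1  2  2  3  4  4  4  4  4  5
 z  0  1  2  2  3  4  4  5  5  5  5
 z  0  1  2  2  3  4  4  5  6  6  6

6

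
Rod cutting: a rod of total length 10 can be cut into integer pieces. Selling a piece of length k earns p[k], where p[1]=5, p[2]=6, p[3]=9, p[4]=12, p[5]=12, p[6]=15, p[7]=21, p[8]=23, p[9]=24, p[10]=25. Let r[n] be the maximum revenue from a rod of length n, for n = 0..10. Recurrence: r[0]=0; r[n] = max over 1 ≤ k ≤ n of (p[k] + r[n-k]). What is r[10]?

50

   n    0    1    2    3    4    5    6    7    8    9   10
r[n]    0    5   10   15   20   25   30   35   40   45   50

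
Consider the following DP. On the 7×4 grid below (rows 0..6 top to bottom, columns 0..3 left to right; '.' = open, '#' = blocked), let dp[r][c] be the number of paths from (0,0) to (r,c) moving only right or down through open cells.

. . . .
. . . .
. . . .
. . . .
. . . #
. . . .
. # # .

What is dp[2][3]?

r\c   0   1   2   3
  0   1   1   1   1
  1   1   2   3   4
  2   1   3   6  10
  3   1   4  10  20
  4   1   5  15   0
  5   1   6  21  21
  6   1   0   0  21

10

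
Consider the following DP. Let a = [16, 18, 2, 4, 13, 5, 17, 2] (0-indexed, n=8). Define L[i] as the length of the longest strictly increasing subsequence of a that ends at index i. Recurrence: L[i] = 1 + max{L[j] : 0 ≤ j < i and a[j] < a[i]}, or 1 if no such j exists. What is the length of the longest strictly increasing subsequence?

   i    0    1    2    3    4    5    6    7
a[i]   16   18    2    4   13    5   17    2
L[i]    1    2    1    2    3    3    4    1

4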